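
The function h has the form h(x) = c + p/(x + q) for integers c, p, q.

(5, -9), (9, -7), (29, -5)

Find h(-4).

(h(x) − c)(x + q) = p for each data point; the three points give a linear system in c and q, then p follows.
Solving: c = -4, q = 1, p = -30, so h(x) = -4 − 30/(x + 1).
Then h(-4) = -4 − 30/(-3) = 6.

6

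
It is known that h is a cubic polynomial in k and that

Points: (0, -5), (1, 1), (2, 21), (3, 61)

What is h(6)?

361

Write h(k) = ak³ + bk² + ck + d; the 4 given values yield a linear system in the 4 coefficients.
Solving, h(k) = k³ + 4k² + k - 5.
Then h(6) = 361.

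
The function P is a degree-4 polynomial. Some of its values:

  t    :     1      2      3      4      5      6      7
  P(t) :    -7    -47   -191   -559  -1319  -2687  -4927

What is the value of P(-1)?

First differences: -40, -144, -368, -760, -1368, -2240. Second differences: -104, -224, -392, -608, -872. Third differences: -120, -168, -216, -264. Fourth differences: -48, -48, -48.
Level-4 differences are constant, so P has degree 4.
Fitting a degree-4 polynomial gives P(t) = -2t^4 - 2t² - 4t + 1.
Then P(-1) = 1.

1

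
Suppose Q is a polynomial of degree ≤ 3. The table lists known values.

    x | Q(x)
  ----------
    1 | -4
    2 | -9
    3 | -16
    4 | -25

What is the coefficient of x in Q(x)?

-2

First differences: -5, -7, -9. Second differences: -2, -2.
Level-2 differences are constant, so Q has degree 2.
Fitting a degree-2 polynomial gives Q(x) = -x² - 2x - 1.
The coefficient of x is -2.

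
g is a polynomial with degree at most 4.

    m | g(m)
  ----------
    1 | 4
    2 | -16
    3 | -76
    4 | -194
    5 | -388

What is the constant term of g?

2

First differences: -20, -60, -118, -194. Second differences: -40, -58, -76. Third differences: -18, -18.
Level-3 differences are constant, so g has degree 3.
Fitting a degree-3 polynomial gives g(m) = -3m³ - 2m² + 7m + 2.
The constant term is g(0) = 2.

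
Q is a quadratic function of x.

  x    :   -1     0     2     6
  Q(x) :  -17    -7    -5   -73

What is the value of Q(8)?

Write Q(x) = ax² + bx + c; the 4 given values yield a linear system in the 3 coefficients.
Solving, Q(x) = -3x² + 7x - 7.
Then Q(8) = -143.

-143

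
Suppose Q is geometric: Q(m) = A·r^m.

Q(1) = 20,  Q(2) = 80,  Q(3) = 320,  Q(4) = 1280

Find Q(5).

5120

Consecutive ratio: 80/20 = 4, and 320/80 = 4, so r = 4.
Then A·4^1 = 20 gives A = 5, and Q(m) = 5·4^m.
Q(5) = 5·4^5 = 5120.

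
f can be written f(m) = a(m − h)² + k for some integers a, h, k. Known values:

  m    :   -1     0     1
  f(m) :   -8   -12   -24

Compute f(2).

First differences -4, -12; second difference -8 = 2a, so a = -4.
Expanding, the m-coefficient is −2ah = 8h; matching it to the data gives h = -1, and then k = -8.
So f(m) = -4(m + 1)² − 8.
f(2) = -4·3² − 8 = -44.

-44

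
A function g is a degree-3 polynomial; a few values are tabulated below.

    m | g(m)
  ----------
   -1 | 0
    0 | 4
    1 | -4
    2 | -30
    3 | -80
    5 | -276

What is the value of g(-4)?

-24

Write g(m) = am³ + bm² + cm + d; the 6 given values yield a linear system in the 4 coefficients.
Solving, g(m) = -m³ - 6m² - m + 4.
Then g(-4) = -24.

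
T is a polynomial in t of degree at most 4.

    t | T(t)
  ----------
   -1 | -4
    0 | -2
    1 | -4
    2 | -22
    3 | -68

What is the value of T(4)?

Write T(t) = at^4 + bt³ + ct² + dt + e; the 5 given values yield a linear system in the 5 coefficients.
Solving, the leading coefficient vanishes, and T(t) = -2t³ - 2t² + 2t - 2.
Then T(4) = -154.

-154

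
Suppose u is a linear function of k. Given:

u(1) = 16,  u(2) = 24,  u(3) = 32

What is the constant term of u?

8

Write u(k) = ak + b; the 3 given values yield a linear system in the 2 coefficients.
Solving, u(k) = 8k + 8.
The constant term is u(0) = 8.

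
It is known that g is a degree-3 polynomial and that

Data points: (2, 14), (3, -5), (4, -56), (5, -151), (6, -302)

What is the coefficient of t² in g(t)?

First differences: -19, -51, -95, -151. Second differences: -32, -44, -56. Third differences: -12, -12.
Level-3 differences are constant, so g has degree 3.
Fitting a degree-3 polynomial gives g(t) = -2t³ + 2t² + 9t + 4.
The coefficient of t² is 2.

2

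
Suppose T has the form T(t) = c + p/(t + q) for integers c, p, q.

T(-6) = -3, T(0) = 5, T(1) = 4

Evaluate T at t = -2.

13

(T(t) − c)(t + q) = p for each data point; the three points give a linear system in c and q, then p follows.
Solving: c = 1, q = 3, p = 12, so T(t) = 1 + 12/(t + 3).
Then T(-2) = 1 + 12/1 = 13.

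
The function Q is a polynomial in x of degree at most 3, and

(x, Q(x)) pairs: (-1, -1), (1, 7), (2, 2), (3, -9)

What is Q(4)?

-26

Write Q(x) = ax³ + bx² + cx + d; the 4 given values yield a linear system in the 4 coefficients.
Solving, the leading coefficient vanishes, and Q(x) = -3x² + 4x + 6.
Then Q(4) = -26.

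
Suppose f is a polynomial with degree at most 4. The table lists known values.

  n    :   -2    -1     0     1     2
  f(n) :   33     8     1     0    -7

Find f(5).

Write f(n) = an^4 + bn³ + cn² + dn + e; the 5 given values yield a linear system in the 5 coefficients.
Solving, the leading coefficient vanishes, and f(n) = -2n³ + 3n² - 2n + 1.
Then f(5) = -184.

-184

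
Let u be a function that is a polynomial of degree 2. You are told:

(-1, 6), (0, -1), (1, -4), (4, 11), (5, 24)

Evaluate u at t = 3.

Write u(t) = at² + bt + c; the 5 given values yield a linear system in the 3 coefficients.
Solving, u(t) = 2t² - 5t - 1.
Then u(3) = 2.

2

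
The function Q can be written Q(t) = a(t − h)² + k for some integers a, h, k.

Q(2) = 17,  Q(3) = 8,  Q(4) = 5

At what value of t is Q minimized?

4

First differences -9, -3; second difference 6 = 2a, so a = 3.
Expanding, the t-coefficient is −2ah = -6h; matching it to the data gives h = 4, and then k = 5.
So Q(t) = 3(t − 4)² + 5.
Hence h = 4.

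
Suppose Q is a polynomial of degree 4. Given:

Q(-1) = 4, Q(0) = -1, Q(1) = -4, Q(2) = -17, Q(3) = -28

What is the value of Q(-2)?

47

Write Q(x) = ax^4 + bx³ + cx² + dx + e; the 5 given values yield a linear system in the 5 coefficients.
Solving, Q(x) = x^4 - 4x³ - 1.
Then Q(-2) = 47.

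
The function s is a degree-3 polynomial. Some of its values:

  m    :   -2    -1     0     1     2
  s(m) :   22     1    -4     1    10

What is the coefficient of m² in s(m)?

5

First differences: -21, -5, 5, 9. Second differences: 16, 10, 4. Third differences: -6, -6.
Level-3 differences are constant, so s has degree 3.
Fitting a degree-3 polynomial gives s(m) = -m³ + 5m² + m - 4.
The coefficient of m² is 5.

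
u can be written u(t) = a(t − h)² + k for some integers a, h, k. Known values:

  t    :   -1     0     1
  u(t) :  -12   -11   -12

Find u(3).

First differences 1, -1; second difference -2 = 2a, so a = -1.
Expanding, the t-coefficient is −2ah = 2h; matching it to the data gives h = 0, and then k = -11.
So u(t) = -1(t + 0)² − 11.
u(3) = -1·3² − 11 = -20.

-20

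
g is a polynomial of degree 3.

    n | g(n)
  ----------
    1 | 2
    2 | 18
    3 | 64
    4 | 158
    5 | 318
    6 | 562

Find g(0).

First differences: 16, 46, 94, 160, 244. Second differences: 30, 48, 66, 84. Third differences: 18, 18, 18.
Level-3 differences are constant, so g has degree 3.
Fitting a degree-3 polynomial gives g(n) = 3n³ - 3n² + 4n - 2.
Then g(0) = -2.

-2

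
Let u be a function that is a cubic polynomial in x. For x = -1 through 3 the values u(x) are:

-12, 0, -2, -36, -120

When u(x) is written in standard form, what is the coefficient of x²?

-7

Write u(x) = ax³ + bx² + cx + d; the 5 given values yield a linear system in the 4 coefficients.
Solving, u(x) = -3x³ - 7x² + 8x.
The coefficient of x² is -7.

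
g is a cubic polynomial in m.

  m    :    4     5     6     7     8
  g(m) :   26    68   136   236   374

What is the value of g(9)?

First differences: 42, 68, 100, 138. Second differences: 26, 32, 38. Third differences: 6, 6.
Level-3 differences are constant, so g has degree 3.
Extending the table by one column gives the next first difference 182, so g(9) = 374 + 182 = 556.

556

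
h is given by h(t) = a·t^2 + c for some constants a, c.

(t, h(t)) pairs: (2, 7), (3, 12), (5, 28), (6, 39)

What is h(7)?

From h(2) = 7 and h(3) = 12: 4a + c = 7 and 9a + c = 12.
Subtracting: 5a = 5, so a = 1; then c = 7 − 1·4 = 3.
So h(t) = 1t² + 3, and h(7) = 52.

52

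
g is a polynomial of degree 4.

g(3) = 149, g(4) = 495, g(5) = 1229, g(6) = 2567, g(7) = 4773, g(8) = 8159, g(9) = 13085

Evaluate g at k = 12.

First differences: 346, 734, 1338, 2206, 3386, 4926. Second differences: 388, 604, 868, 1180, 1540. Third differences: 216, 264, 312, 360. Fourth differences: 48, 48, 48.
Level-4 differences are constant, so g has degree 4.
Fitting a degree-4 polynomial gives g(k) = 2k^4 - 4k - 1.
Then g(12) = 41423.

41423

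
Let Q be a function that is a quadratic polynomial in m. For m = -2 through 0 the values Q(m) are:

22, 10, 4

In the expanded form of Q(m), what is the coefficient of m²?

3

Write Q(m) = am² + bm + c; the 3 given values yield a linear system in the 3 coefficients.
Solving, Q(m) = 3m² - 3m + 4.
The coefficient of m² is 3.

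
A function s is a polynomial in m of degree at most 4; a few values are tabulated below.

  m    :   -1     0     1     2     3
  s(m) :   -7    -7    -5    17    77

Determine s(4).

First differences: 0, 2, 22, 60. Second differences: 2, 20, 38. Third differences: 18, 18.
Level-3 differences are constant, so s has degree 3.
Fitting a degree-3 polynomial gives s(m) = 3m³ + m² - 2m - 7.
Then s(4) = 193.

193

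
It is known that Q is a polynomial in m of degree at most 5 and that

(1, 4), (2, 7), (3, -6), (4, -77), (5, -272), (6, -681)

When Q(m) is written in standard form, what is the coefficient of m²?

-1

First differences: 3, -13, -71, -195, -409. Second differences: -16, -58, -124, -214. Third differences: -42, -66, -90. Fourth differences: -24, -24.
Level-4 differences are constant, so Q has degree 4.
Fitting a degree-4 polynomial gives Q(m) = -m^4 + 3m³ - m² + 3.
The coefficient of m² is -1.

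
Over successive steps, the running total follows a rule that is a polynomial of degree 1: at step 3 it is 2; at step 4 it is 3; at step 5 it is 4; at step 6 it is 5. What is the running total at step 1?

Write the value at k as s(k).
First differences: 1, 1, 1.
Level-1 differences are constant, so s has degree 1.
Fitting a degree-1 polynomial gives s(k) = k - 1.
Then s(1) = 0.

0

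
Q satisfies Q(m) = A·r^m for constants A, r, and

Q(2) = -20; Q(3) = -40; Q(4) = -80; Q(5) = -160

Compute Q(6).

Consecutive ratio: -40/(-20) = 2, and -80/(-40) = 2, so r = 2.
Then A·2^2 = -20 gives A = -5, and Q(m) = -5·2^m.
Q(6) = -5·2^6 = -320.

-320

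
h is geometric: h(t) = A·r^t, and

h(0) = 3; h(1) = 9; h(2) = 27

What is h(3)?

Consecutive ratio: 9/3 = 3, and 27/9 = 3, so r = 3.
Then A·3^0 = 3 gives A = 3, and h(t) = 3·3^t.
h(3) = 3·3^3 = 81.

81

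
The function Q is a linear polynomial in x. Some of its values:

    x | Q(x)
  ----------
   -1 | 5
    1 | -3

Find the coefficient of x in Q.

-4

Write Q(x) = ax + b; the 2 given values yield a linear system in the 2 coefficients.
Solving, Q(x) = -4x + 1.
The coefficient of x is -4.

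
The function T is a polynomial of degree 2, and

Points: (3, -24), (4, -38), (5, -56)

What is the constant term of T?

Write T(t) = at² + bt + c; the 3 given values yield a linear system in the 3 coefficients.
Solving, T(t) = -2t² - 6.
The constant term is T(0) = -6.

-6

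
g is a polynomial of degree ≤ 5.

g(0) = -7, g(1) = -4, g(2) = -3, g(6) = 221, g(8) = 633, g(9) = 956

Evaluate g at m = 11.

Write g(m) = am^5 + bm^4 + cm³ + dm² + em + p; the 6 given values yield a linear system in the 6 coefficients.
Solving, the top 2 coefficients vanish, and g(m) = 2m³ - 7m² + 8m - 7.
Then g(11) = 1896.

1896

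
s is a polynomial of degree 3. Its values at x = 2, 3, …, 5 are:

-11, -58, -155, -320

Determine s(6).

-571

Write s(x) = ax³ + bx² + cx + d; the 4 given values yield a linear system in the 4 coefficients.
Solving, s(x) = -3x³ + 2x² + 5.
Then s(6) = -571.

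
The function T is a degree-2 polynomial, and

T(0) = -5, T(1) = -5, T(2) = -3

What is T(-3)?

7

Write T(n) = an² + bn + c; the 3 given values yield a linear system in the 3 coefficients.
Solving, T(n) = n² - n - 5.
Then T(-3) = 7.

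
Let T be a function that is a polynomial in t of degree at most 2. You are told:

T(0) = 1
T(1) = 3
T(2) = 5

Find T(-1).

-1

First differences: 2, 2.
Level-1 differences are constant, so T has degree 1.
Fitting a degree-1 polynomial gives T(t) = 2t + 1.
Then T(-1) = -1.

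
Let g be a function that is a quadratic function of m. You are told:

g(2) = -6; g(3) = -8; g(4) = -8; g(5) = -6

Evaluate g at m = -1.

First differences: -2, 0, 2. Second differences: 2, 2.
Level-2 differences are constant, so g has degree 2.
Fitting a degree-2 polynomial gives g(m) = m² - 7m + 4.
Then g(-1) = 12.

12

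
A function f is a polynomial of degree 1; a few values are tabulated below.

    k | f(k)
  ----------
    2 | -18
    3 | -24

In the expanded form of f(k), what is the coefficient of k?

Write f(k) = ak + b; the 2 given values yield a linear system in the 2 coefficients.
Solving, f(k) = -6k - 6.
The coefficient of k is -6.

-6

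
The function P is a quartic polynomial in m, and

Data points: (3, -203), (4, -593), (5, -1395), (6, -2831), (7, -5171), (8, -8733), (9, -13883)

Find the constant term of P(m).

First differences: -390, -802, -1436, -2340, -3562, -5150. Second differences: -412, -634, -904, -1222, -1588. Third differences: -222, -270, -318, -366. Fourth differences: -48, -48, -48.
Level-4 differences are constant, so P has degree 4.
Fitting a degree-4 polynomial gives P(m) = -2m^4 - m³ - 3m - 5.
The constant term is P(0) = -5.

-5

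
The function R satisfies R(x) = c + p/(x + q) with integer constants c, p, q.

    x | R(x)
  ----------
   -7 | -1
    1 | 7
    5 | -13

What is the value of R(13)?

-5

(R(x) − c)(x + q) = p for each data point; the three points give a linear system in c and q, then p follows.
Solving: c = -3, q = -3, p = -20, so R(x) = -3 − 20/(x − 3).
Then R(13) = -3 − 20/10 = -5.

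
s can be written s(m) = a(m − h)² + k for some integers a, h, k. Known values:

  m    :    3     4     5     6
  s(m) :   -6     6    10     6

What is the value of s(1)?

-54

First differences 12, 4, -4; second difference -8 = 2a, so a = -4.
Expanding, the m-coefficient is −2ah = 8h; matching it to the data gives h = 5, and then k = 10.
So s(m) = -4(m − 5)² + 10.
s(1) = -4·(-4)² + 10 = -54.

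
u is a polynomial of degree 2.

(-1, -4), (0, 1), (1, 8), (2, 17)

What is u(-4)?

Write u(t) = at² + bt + c; the 4 given values yield a linear system in the 3 coefficients.
Solving, u(t) = t² + 6t + 1.
Then u(-4) = -7.

-7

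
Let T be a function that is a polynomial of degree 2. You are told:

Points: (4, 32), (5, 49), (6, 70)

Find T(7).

95

Write T(x) = ax² + bx + c; the 3 given values yield a linear system in the 3 coefficients.
Solving, T(x) = 2x² - x + 4.
Then T(7) = 95.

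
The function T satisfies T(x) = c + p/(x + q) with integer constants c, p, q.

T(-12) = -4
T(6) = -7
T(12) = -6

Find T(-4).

-2

(T(x) − c)(x + q) = p for each data point; the three points give a linear system in c and q, then p follows.
Solving: c = -5, q = 0, p = -12, so T(x) = -5 − 12/(x + 0).
Then T(-4) = -5 − 12/(-4) = -2.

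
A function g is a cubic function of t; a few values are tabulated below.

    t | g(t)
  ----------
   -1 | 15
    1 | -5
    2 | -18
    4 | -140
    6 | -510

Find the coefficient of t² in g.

5

Write g(t) = at³ + bt² + ct + d; the 5 given values yield a linear system in the 4 coefficients.
Solving, g(t) = -3t³ + 5t² - 7t.
The coefficient of t² is 5.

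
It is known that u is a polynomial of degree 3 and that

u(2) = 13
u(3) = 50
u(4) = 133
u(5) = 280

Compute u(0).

Write u(t) = at³ + bt² + ct + d; the 4 given values yield a linear system in the 4 coefficients.
Solving, u(t) = 3t³ - 4t² + 5.
Then u(0) = 5.

5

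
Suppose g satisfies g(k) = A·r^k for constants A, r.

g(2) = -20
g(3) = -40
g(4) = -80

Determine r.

2

Consecutive ratio: -40/(-20) = 2, and -80/(-40) = 2, so r = 2.
Then A·2^2 = -20 gives A = -5, and g(k) = -5·2^k.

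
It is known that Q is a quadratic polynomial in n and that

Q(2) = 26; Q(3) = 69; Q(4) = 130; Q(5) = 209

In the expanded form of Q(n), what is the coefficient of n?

-2

Write Q(n) = an² + bn + c; the 4 given values yield a linear system in the 3 coefficients.
Solving, Q(n) = 9n² - 2n - 6.
The coefficient of n is -2.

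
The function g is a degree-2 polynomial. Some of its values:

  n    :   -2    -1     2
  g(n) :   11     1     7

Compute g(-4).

Write g(n) = an² + bn + c; the 3 given values yield a linear system in the 3 coefficients.
Solving, g(n) = 3n² - n - 3.
Then g(-4) = 49.

49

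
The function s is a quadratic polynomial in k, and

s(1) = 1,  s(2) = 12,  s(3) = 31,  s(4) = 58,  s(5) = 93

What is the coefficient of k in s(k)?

-1

First differences: 11, 19, 27, 35. Second differences: 8, 8, 8.
Level-2 differences are constant, so s has degree 2.
Fitting a degree-2 polynomial gives s(k) = 4k² - k - 2.
The coefficient of k is -1.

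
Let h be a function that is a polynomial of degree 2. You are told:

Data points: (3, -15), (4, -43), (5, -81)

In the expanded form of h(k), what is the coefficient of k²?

Write h(k) = ak² + bk + c; the 3 given values yield a linear system in the 3 coefficients.
Solving, h(k) = -5k² + 7k + 9.
The coefficient of k² is -5.

-5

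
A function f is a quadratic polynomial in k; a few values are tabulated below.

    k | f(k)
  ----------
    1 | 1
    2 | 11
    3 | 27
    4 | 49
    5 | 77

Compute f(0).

First differences: 10, 16, 22, 28. Second differences: 6, 6, 6.
Level-2 differences are constant, so f has degree 2.
Fitting a degree-2 polynomial gives f(k) = 3k² + k - 3.
Then f(0) = -3.

-3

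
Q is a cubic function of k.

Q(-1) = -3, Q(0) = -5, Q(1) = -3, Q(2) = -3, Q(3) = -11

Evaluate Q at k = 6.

-143

First differences: -2, 2, 0, -8. Second differences: 4, -2, -8. Third differences: -6, -6.
Level-3 differences are constant, so Q has degree 3.
Fitting a degree-3 polynomial gives Q(k) = -k³ + 2k² + k - 5.
Then Q(6) = -143.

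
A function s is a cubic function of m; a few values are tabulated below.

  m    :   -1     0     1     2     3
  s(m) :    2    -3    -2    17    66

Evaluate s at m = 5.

302

First differences: -5, 1, 19, 49. Second differences: 6, 18, 30. Third differences: 12, 12.
Level-3 differences are constant, so s has degree 3.
Fitting a degree-3 polynomial gives s(m) = 2m³ + 3m² - 4m - 3.
Then s(5) = 302.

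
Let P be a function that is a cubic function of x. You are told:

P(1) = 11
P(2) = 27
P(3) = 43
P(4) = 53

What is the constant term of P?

1

Write P(x) = ax³ + bx² + cx + d; the 4 given values yield a linear system in the 4 coefficients.
Solving, P(x) = -x³ + 6x² + 5x + 1.
The constant term is P(0) = 1.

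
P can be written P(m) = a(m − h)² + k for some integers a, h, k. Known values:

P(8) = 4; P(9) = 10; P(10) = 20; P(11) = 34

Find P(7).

First differences 6, 10, 14; second difference 4 = 2a, so a = 2.
Expanding, the m-coefficient is −2ah = -4h; matching it to the data gives h = 7, and then k = 2.
So P(m) = 2(m − 7)² + 2.
P(7) = 2·0² + 2 = 2.

2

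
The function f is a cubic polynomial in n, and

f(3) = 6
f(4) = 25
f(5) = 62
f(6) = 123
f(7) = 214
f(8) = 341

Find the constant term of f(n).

Write f(n) = an³ + bn² + cn + d; the 6 given values yield a linear system in the 4 coefficients.
Solving, f(n) = n³ - 3n² + 3n - 3.
The constant term is f(0) = -3.

-3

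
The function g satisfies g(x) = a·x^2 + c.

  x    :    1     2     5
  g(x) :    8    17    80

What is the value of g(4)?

From g(1) = 8 and g(2) = 17: 1a + c = 8 and 4a + c = 17.
Subtracting: 3a = 9, so a = 3; then c = 8 − 3·1 = 5.
So g(x) = 3x² + 5, and g(4) = 53.

53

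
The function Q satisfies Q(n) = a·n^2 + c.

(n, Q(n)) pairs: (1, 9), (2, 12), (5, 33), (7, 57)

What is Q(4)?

24

From Q(1) = 9 and Q(2) = 12: 1a + c = 9 and 4a + c = 12.
Subtracting: 3a = 3, so a = 1; then c = 9 − 1·1 = 8.
So Q(n) = 1n² + 8, and Q(4) = 24.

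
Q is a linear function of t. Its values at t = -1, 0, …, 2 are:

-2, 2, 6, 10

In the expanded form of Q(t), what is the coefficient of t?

Write Q(t) = at + b; the 4 given values yield a linear system in the 2 coefficients.
Solving, Q(t) = 4t + 2.
The coefficient of t is 4.

4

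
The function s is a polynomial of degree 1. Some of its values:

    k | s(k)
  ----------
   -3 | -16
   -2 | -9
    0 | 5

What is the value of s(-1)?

Write s(k) = ak + b; the 3 given values yield a linear system in the 2 coefficients.
Solving, s(k) = 7k + 5.
Then s(-1) = -2.

-2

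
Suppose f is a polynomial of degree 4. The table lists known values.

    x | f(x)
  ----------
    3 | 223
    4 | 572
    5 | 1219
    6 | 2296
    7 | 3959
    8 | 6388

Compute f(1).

First differences: 349, 647, 1077, 1663, 2429. Second differences: 298, 430, 586, 766. Third differences: 132, 156, 180. Fourth differences: 24, 24.
Level-4 differences are constant, so f has degree 4.
Fitting a degree-4 polynomial gives f(x) = x^4 + 4x³ + 4x² - 2x + 4.
Then f(1) = 11.

11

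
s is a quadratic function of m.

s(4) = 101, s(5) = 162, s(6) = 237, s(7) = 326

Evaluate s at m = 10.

Write s(m) = am² + bm + c; the 4 given values yield a linear system in the 3 coefficients.
Solving, s(m) = 7m² - 2m - 3.
Then s(10) = 677.

677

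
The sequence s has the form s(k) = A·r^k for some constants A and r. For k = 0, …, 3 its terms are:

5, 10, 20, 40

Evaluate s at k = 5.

Consecutive ratio: 10/5 = 2, and 20/10 = 2, so r = 2.
Then A·2^0 = 5 gives A = 5, and s(k) = 5·2^k.
s(5) = 5·2^5 = 160.

160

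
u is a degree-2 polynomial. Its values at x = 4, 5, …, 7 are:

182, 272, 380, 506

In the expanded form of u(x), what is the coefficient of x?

Write u(x) = ax² + bx + c; the 4 given values yield a linear system in the 3 coefficients.
Solving, u(x) = 9x² + 9x + 2.
The coefficient of x is 9.

9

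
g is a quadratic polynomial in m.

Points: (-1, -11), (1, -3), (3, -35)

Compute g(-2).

Write g(m) = am² + bm + c; the 3 given values yield a linear system in the 3 coefficients.
Solving, g(m) = -5m² + 4m - 2.
Then g(-2) = -30.

-30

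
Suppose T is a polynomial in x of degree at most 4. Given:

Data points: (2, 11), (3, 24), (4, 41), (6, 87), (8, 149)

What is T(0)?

Write T(x) = ax^4 + bx³ + cx² + dx + e; the 5 given values yield a linear system in the 5 coefficients.
Solving, the top 2 coefficients vanish, and T(x) = 2x² + 3x - 3.
The constant term is T(0) = -3.

-3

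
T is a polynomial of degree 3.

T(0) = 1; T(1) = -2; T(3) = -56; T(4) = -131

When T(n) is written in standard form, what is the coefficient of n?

Write T(n) = an³ + bn² + cn + d; the 4 given values yield a linear system in the 4 coefficients.
Solving, T(n) = -2n³ - n + 1.
The coefficient of n is -1.

-1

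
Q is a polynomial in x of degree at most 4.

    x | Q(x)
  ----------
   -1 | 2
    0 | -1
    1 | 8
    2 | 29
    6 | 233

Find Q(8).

Write Q(x) = ax^4 + bx³ + cx² + dx + e; the 5 given values yield a linear system in the 5 coefficients.
Solving, the top 2 coefficients vanish, and Q(x) = 6x² + 3x - 1.
Then Q(8) = 407.

407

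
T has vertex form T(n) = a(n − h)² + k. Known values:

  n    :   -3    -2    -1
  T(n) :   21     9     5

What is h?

-1

First differences -12, -4; second difference 8 = 2a, so a = 4.
Expanding, the n-coefficient is −2ah = -8h; matching it to the data gives h = -1, and then k = 5.
So T(n) = 4(n + 1)² + 5.
Hence h = -1.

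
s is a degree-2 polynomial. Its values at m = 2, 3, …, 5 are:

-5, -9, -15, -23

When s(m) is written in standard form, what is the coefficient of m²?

First differences: -4, -6, -8. Second differences: -2, -2.
Level-2 differences are constant, so s has degree 2.
Fitting a degree-2 polynomial gives s(m) = -m² + m - 3.
The coefficient of m² is -1.

-1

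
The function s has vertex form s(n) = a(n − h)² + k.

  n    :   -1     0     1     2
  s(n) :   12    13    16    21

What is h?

First differences 1, 3, 5; second difference 2 = 2a, so a = 1.
Expanding, the n-coefficient is −2ah = -2h; matching it to the data gives h = -1, and then k = 12.
So s(n) = 1(n + 1)² + 12.
Hence h = -1.

-1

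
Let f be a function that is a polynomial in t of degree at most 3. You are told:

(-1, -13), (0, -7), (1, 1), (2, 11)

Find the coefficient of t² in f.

Write f(t) = at³ + bt² + ct + d; the 4 given values yield a linear system in the 4 coefficients.
Solving, the leading coefficient vanishes, and f(t) = t² + 7t - 7.
The coefficient of t² is 1.

1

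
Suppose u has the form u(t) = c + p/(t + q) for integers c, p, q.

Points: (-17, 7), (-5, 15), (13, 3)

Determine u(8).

(u(t) − c)(t + q) = p for each data point; the three points give a linear system in c and q, then p follows.
Solving: c = 5, q = 2, p = -30, so u(t) = 5 − 30/(t + 2).
Then u(8) = 5 − 30/10 = 2.

2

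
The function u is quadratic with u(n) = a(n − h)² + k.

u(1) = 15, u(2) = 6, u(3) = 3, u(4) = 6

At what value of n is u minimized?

First differences -9, -3, 3; second difference 6 = 2a, so a = 3.
Expanding, the n-coefficient is −2ah = -6h; matching it to the data gives h = 3, and then k = 3.
So u(n) = 3(n − 3)² + 3.
Hence h = 3.

3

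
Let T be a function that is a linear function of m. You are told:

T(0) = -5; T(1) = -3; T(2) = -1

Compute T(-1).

-7

Write T(m) = am + b; the 3 given values yield a linear system in the 2 coefficients.
Solving, T(m) = 2m - 5.
Then T(-1) = -7.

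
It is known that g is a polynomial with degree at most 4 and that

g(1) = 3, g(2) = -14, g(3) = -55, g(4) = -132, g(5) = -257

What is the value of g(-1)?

Write g(m) = am^4 + bm³ + cm² + dm + e; the 5 given values yield a linear system in the 5 coefficients.
Solving, the leading coefficient vanishes, and g(m) = -2m³ - 3m + 8.
Then g(-1) = 13.

13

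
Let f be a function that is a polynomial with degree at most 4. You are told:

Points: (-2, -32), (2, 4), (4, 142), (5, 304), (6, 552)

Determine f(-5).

-416

Write f(t) = at^4 + bt³ + ct² + dt + e; the 5 given values yield a linear system in the 5 coefficients.
Solving, the leading coefficient vanishes, and f(t) = 3t³ - 2t² - 3t - 6.
Then f(-5) = -416.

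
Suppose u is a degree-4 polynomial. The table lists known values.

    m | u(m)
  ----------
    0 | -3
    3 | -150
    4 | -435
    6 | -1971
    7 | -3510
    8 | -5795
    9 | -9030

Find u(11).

-19286

Write u(m) = am^4 + bm³ + cm² + dm + e; the 7 given values yield a linear system in the 5 coefficients.
Solving, u(m) = -m^4 - 4m³ + 6m² - 4m - 3.
Then u(11) = -19286.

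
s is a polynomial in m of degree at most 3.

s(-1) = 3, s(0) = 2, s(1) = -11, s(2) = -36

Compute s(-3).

Write s(m) = am³ + bm² + cm + d; the 4 given values yield a linear system in the 4 coefficients.
Solving, the leading coefficient vanishes, and s(m) = -6m² - 7m + 2.
Then s(-3) = -31.

-31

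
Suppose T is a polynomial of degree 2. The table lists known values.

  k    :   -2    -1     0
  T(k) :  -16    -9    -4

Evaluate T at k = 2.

Write T(k) = ak² + bk + c; the 3 given values yield a linear system in the 3 coefficients.
Solving, T(k) = -k² + 4k - 4.
Then T(2) = 0.

0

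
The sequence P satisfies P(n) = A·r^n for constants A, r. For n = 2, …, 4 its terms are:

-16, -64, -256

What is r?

4

Consecutive ratio: -64/(-16) = 4, and -256/(-64) = 4, so r = 4.
Then A·4^2 = -16 gives A = -1, and P(n) = -1·4^n.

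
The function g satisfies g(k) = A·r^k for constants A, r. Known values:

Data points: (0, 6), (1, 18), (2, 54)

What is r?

3

Consecutive ratio: 18/6 = 3, and 54/18 = 3, so r = 3.
Then A·3^0 = 6 gives A = 6, and g(k) = 6·3^k.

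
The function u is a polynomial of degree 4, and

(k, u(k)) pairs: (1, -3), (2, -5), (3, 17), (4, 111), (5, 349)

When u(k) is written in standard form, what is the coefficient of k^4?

1

Write u(k) = ak^4 + bk³ + ck² + dk + e; the 5 given values yield a linear system in the 5 coefficients.
Solving, u(k) = k^4 - 2k³ - k² - 1.
The coefficient of k^4 is 1.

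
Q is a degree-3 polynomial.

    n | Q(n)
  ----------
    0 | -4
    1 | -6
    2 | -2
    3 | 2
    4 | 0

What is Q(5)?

First differences: -2, 4, 4, -2. Second differences: 6, 0, -6. Third differences: -6, -6.
Level-3 differences are constant, so Q has degree 3.
Fitting a degree-3 polynomial gives Q(n) = -n³ + 6n² - 7n - 4.
Then Q(5) = -14.

-14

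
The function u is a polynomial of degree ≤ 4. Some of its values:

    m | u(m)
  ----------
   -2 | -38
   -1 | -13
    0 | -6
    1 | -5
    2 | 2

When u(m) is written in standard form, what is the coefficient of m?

First differences: 25, 7, 1, 7. Second differences: -18, -6, 6. Third differences: 12, 12.
Level-3 differences are constant, so u has degree 3.
Fitting a degree-3 polynomial gives u(m) = 2m³ - 3m² + 2m - 6.
The coefficient of m is 2.

2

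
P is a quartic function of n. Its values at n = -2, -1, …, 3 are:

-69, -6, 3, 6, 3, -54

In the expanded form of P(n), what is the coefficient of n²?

-1

Write P(n) = an^4 + bn³ + cn² + dn + e; the 6 given values yield a linear system in the 5 coefficients.
Solving, P(n) = -2n^4 + 4n³ - n² + 2n + 3.
The coefficient of n² is -1.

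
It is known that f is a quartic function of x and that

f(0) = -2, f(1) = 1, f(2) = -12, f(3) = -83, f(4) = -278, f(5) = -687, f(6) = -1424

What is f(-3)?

First differences: 3, -13, -71, -195, -409, -737. Second differences: -16, -58, -124, -214, -328. Third differences: -42, -66, -90, -114. Fourth differences: -24, -24, -24.
Level-4 differences are constant, so f has degree 4.
Fitting a degree-4 polynomial gives f(x) = -x^4 - x³ + 2x² + 3x - 2.
Then f(-3) = -47.

-47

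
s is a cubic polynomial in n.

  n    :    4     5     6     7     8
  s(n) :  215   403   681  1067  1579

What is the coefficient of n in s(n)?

Write s(n) = an³ + bn² + cn + d; the 5 given values yield a linear system in the 4 coefficients.
Solving, s(n) = 3n³ + 5n + 3.
The coefficient of n is 5.

5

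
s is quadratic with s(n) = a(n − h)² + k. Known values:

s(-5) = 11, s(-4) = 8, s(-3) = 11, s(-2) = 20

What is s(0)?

First differences -3, 3, 9; second difference 6 = 2a, so a = 3.
Expanding, the n-coefficient is −2ah = -6h; matching it to the data gives h = -4, and then k = 8.
So s(n) = 3(n + 4)² + 8.
s(0) = 3·4² + 8 = 56.

56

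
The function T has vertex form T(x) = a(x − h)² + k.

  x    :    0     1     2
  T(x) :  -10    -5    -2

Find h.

3

First differences 5, 3; second difference -2 = 2a, so a = -1.
Expanding, the x-coefficient is −2ah = 2h; matching it to the data gives h = 3, and then k = -1.
So T(x) = -1(x − 3)² − 1.
Hence h = 3.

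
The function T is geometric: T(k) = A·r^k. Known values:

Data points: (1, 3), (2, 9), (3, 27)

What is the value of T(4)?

Consecutive ratio: 9/3 = 3, and 27/9 = 3, so r = 3.
Then A·3^1 = 3 gives A = 1, and T(k) = 1·3^k.
T(4) = 1·3^4 = 81.

81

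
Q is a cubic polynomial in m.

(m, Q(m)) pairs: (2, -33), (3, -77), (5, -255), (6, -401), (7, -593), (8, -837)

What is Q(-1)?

Write Q(m) = am³ + bm² + cm + d; the 6 given values yield a linear system in the 4 coefficients.
Solving, Q(m) = -m³ - 5m² - 5.
Then Q(-1) = -9.

-9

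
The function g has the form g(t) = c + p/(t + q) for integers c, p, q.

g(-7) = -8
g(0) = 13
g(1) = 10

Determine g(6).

5

(g(t) − c)(t + q) = p for each data point; the three points give a linear system in c and q, then p follows.
Solving: c = 1, q = 3, p = 36, so g(t) = 1 + 36/(t + 3).
Then g(6) = 1 + 36/9 = 5.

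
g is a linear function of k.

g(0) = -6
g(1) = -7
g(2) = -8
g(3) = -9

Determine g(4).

-10

First differences: -1, -1, -1.
Level-1 differences are constant, so g has degree 1.
Fitting a degree-1 polynomial gives g(k) = -k - 6.
Then g(4) = -10.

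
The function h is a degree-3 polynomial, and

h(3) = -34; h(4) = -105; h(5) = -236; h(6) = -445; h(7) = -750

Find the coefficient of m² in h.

First differences: -71, -131, -209, -305. Second differences: -60, -78, -96. Third differences: -18, -18.
Level-3 differences are constant, so h has degree 3.
Fitting a degree-3 polynomial gives h(m) = -3m³ + 6m² - 2m - 1.
The coefficient of m² is 6.

6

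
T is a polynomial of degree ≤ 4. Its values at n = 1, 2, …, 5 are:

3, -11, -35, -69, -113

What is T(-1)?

First differences: -14, -24, -34, -44. Second differences: -10, -10, -10.
Level-2 differences are constant, so T has degree 2.
Fitting a degree-2 polynomial gives T(n) = -5n² + n + 7.
Then T(-1) = 1.

1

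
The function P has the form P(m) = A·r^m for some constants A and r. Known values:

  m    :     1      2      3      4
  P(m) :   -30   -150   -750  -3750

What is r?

Consecutive ratio: -150/(-30) = 5, and -750/(-150) = 5, so r = 5.
Then A·5^1 = -30 gives A = -6, and P(m) = -6·5^m.

5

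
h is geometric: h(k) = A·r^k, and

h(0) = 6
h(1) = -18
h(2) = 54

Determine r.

Consecutive ratio: -18/6 = -3, and 54/(-18) = -3, so r = -3.
Then A·(-3)^0 = 6 gives A = 6, and h(k) = 6·(-3)^k.

-3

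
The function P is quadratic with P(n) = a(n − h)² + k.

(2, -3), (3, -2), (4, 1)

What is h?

2

First differences 1, 3; second difference 2 = 2a, so a = 1.
Expanding, the n-coefficient is −2ah = -2h; matching it to the data gives h = 2, and then k = -3.
So P(n) = 1(n − 2)² − 3.
Hence h = 2.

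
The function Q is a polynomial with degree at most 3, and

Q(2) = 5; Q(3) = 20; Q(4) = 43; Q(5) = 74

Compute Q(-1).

First differences: 15, 23, 31. Second differences: 8, 8.
Level-2 differences are constant, so Q has degree 2.
Fitting a degree-2 polynomial gives Q(k) = 4k² - 5k - 1.
Then Q(-1) = 8.

8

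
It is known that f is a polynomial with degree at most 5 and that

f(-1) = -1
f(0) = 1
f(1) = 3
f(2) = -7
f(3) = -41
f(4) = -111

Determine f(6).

First differences: 2, 2, -10, -34, -70. Second differences: 0, -12, -24, -36. Third differences: -12, -12, -12.
Level-3 differences are constant, so f has degree 3.
Fitting a degree-3 polynomial gives f(k) = -2k³ + 4k + 1.
Then f(6) = -407.

-407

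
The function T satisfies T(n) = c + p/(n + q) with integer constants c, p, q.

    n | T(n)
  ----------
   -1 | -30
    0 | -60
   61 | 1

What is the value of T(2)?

60

(T(n) − c)(n + q) = p for each data point; the three points give a linear system in c and q, then p follows.
Solving: c = 0, q = -1, p = 60, so T(n) = 60/(n − 1).
Then T(2) = 0 + 60/1 = 60.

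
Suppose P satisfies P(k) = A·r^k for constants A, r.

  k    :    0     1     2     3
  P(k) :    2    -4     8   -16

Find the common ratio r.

-2

Consecutive ratio: -4/2 = -2, and 8/(-4) = -2, so r = -2.
Then A·(-2)^0 = 2 gives A = 2, and P(k) = 2·(-2)^k.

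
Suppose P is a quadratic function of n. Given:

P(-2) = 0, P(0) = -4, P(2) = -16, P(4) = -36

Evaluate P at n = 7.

Write P(n) = an² + bn + c; the 4 given values yield a linear system in the 3 coefficients.
Solving, P(n) = -n² - 4n - 4.
Then P(7) = -81.

-81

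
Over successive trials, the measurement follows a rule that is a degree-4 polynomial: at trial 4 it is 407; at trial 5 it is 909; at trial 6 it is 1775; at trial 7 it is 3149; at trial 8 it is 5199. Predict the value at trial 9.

Write the value at n as s(n).
Write s(n) = an^4 + bn³ + cn² + dn + e; the 5 given values yield a linear system in the 5 coefficients.
Solving, s(n) = n^4 + 2n³ + n² + 2n - 1.
Then s(9) = 8117.

8117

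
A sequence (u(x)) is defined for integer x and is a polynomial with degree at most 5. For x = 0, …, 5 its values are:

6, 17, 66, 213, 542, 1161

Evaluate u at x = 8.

6198

First differences: 11, 49, 147, 329, 619. Second differences: 38, 98, 182, 290. Third differences: 60, 84, 108. Fourth differences: 24, 24.
Level-4 differences are constant, so u has degree 4.
Fitting a degree-4 polynomial gives u(x) = x^4 + 4x³ + 6x + 6.
Then u(8) = 6198.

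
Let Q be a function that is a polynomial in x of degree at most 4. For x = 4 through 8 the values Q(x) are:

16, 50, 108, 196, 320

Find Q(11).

First differences: 34, 58, 88, 124. Second differences: 24, 30, 36. Third differences: 6, 6.
Level-3 differences are constant, so Q has degree 3.
Fitting a degree-3 polynomial gives Q(x) = x³ - 3x².
Then Q(11) = 968.

968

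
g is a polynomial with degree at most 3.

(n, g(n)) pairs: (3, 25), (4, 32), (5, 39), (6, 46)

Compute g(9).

Write g(n) = an³ + bn² + cn + d; the 4 given values yield a linear system in the 4 coefficients.
Solving, the top 2 coefficients vanish, and g(n) = 7n + 4.
Then g(9) = 67.

67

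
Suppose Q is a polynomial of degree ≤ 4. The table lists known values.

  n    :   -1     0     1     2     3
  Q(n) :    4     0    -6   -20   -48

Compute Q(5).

-170

Write Q(n) = an^4 + bn³ + cn² + dn + e; the 5 given values yield a linear system in the 5 coefficients.
Solving, the leading coefficient vanishes, and Q(n) = -n³ - n² - 4n.
Then Q(5) = -170.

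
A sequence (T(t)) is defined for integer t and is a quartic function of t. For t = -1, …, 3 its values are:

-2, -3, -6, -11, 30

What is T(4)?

213

Write T(t) = at^4 + bt³ + ct² + dt + e; the 5 given values yield a linear system in the 5 coefficients.
Solving, T(t) = 2t^4 - 4t³ - 3t² + 2t - 3.
Then T(4) = 213.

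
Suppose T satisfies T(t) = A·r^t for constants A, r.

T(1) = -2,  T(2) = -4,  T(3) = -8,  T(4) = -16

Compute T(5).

Consecutive ratio: -4/(-2) = 2, and -8/(-4) = 2, so r = 2.
Then A·2^1 = -2 gives A = -1, and T(t) = -1·2^t.
T(5) = -1·2^5 = -32.

-32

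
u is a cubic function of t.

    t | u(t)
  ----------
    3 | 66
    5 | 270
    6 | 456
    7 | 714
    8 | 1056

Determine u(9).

1494

Write u(t) = at³ + bt² + ct + d; the 5 given values yield a linear system in the 4 coefficients.
Solving, u(t) = 2t³ + 4t.
Then u(9) = 1494.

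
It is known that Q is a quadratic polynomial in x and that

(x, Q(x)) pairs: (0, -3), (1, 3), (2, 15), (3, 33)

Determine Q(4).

57

First differences: 6, 12, 18. Second differences: 6, 6.
Level-2 differences are constant, so Q has degree 2.
Extending the table by one column gives the next first difference 24, so Q(4) = 33 + 24 = 57.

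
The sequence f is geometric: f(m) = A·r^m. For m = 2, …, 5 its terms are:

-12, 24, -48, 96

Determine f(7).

384

Consecutive ratio: 24/(-12) = -2, and -48/24 = -2, so r = -2.
Then A·(-2)^2 = -12 gives A = -3, and f(m) = -3·(-2)^m.
f(7) = -3·(-2)^7 = 384.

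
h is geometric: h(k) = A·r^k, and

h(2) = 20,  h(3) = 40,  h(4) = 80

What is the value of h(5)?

160

Consecutive ratio: 40/20 = 2, and 80/40 = 2, so r = 2.
Then A·2^2 = 20 gives A = 5, and h(k) = 5·2^k.
h(5) = 5·2^5 = 160.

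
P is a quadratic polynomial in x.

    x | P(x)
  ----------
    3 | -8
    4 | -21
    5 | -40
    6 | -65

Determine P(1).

First differences: -13, -19, -25. Second differences: -6, -6.
Level-2 differences are constant, so P has degree 2.
Fitting a degree-2 polynomial gives P(x) = -3x² + 8x - 5.
Then P(1) = 0.

0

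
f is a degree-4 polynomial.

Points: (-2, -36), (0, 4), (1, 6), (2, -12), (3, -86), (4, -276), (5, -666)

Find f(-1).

-6

Write f(m) = am^4 + bm³ + cm² + dm + e; the 7 given values yield a linear system in the 5 coefficients.
Solving, f(m) = -m^4 - 3m² + 6m + 4.
Then f(-1) = -6.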